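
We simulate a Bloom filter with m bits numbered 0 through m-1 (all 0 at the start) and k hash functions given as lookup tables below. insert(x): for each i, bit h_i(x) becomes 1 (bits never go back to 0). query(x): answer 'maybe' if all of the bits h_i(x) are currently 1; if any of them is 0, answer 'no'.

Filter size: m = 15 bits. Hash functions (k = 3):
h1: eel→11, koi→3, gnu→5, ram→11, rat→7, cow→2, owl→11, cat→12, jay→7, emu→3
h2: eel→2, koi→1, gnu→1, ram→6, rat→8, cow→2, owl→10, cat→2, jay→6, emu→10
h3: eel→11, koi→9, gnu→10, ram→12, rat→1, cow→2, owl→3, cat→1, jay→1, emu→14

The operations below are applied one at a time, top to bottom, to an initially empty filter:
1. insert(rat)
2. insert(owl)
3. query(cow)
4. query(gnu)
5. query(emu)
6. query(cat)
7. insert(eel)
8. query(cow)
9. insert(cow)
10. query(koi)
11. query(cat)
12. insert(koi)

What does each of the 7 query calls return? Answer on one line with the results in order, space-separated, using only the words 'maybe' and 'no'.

Start: bits=000000000000000
Op 1: insert rat -> sets bits 1 7 8 -> bits=010000011000000
Op 2: insert owl -> sets bits 3 10 11 -> bits=010100011011000
Op 3: query cow -> checks bit2=0 (has a 0) -> no
Op 4: query gnu -> checks bit1=1, bit5=0, bit10=1 (has a 0) -> no
Op 5: query emu -> checks bit3=1, bit10=1, bit14=0 (has a 0) -> no
Op 6: query cat -> checks bit1=1, bit2=0, bit12=0 (has a 0) -> no
Op 7: insert eel -> sets bits 2 11 -> bits=011100011011000
Op 8: query cow -> checks bit2=1 (all 1) -> maybe
Op 9: insert cow -> sets bits 2 -> bits=011100011011000
Op 10: query koi -> checks bit1=1, bit3=1, bit9=0 (has a 0) -> no
Op 11: query cat -> checks bit1=1, bit2=1, bit12=0 (has a 0) -> no
Op 12: insert koi -> sets bits 1 3 9 -> bits=011100011111000
Query results in order: no no no no maybe no no

Answer: no no no no maybe no no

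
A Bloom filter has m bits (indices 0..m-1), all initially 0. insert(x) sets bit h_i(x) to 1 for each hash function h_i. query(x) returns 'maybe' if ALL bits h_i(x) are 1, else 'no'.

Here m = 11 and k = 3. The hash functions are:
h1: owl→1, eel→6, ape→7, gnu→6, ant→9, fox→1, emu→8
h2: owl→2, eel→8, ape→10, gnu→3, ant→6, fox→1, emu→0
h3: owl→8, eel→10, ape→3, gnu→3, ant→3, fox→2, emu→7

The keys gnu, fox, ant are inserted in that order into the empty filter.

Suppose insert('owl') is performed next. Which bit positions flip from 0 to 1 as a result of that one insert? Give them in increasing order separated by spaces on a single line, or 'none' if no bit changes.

Answer: 8

Derivation:
Start: bits=00000000000
After insert 'gnu': sets bits 3 6 -> bits=00010010000
After insert 'fox': sets bits 1 2 -> bits=01110010000
After insert 'ant': sets bits 3 6 9 -> bits=01110010010
insert 'owl' would touch bits 1 2 8; currently bit1=1, bit2=1, bit8=0
Bits that are 0 among those (would change 0->1): 8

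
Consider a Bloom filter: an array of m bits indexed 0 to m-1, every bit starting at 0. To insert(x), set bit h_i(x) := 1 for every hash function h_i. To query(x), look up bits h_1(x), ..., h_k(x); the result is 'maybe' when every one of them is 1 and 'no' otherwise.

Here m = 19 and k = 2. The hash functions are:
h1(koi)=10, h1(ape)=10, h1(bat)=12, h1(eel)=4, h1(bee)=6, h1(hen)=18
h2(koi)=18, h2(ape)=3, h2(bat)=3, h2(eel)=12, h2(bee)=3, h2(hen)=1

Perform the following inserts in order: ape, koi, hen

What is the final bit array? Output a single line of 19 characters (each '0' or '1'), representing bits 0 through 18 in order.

Start: bits=0000000000000000000
After insert 'ape': sets bits 3 10 -> bits=0001000000100000000
After insert 'koi': sets bits 10 18 -> bits=0001000000100000001
After insert 'hen': sets bits 1 18 -> bits=0101000000100000001

Answer: 0101000000100000001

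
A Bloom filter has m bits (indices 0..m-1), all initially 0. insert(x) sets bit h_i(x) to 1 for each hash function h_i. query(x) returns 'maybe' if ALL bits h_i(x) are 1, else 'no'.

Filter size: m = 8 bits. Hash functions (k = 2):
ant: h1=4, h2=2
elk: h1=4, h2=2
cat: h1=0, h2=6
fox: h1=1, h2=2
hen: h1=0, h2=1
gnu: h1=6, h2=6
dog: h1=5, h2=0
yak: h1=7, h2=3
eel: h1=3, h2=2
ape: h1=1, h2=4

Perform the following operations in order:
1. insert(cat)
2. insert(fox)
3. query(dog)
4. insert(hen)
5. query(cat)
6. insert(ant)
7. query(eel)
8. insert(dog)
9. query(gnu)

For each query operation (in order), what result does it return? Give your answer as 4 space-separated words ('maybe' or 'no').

Answer: no maybe no maybe

Derivation:
Start: bits=00000000
Op 1: insert cat -> sets bits 0 6 -> bits=10000010
Op 2: insert fox -> sets bits 1 2 -> bits=11100010
Op 3: query dog -> checks bit0=1, bit5=0 (has a 0) -> no
Op 4: insert hen -> sets bits 0 1 -> bits=11100010
Op 5: query cat -> checks bit0=1, bit6=1 (all 1) -> maybe
Op 6: insert ant -> sets bits 2 4 -> bits=11101010
Op 7: query eel -> checks bit2=1, bit3=0 (has a 0) -> no
Op 8: insert dog -> sets bits 0 5 -> bits=11101110
Op 9: query gnu -> checks bit6=1 (all 1) -> maybe
Query results in order: no maybe no maybe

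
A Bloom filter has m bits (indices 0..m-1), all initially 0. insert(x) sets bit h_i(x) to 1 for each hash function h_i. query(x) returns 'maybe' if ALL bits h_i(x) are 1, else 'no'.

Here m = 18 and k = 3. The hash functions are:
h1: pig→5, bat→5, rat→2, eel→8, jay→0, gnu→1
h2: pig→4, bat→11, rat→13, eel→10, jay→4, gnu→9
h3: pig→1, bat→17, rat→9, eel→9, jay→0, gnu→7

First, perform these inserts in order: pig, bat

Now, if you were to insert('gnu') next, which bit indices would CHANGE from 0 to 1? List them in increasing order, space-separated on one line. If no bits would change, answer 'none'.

Start: bits=000000000000000000
After insert 'pig': sets bits 1 4 5 -> bits=010011000000000000
After insert 'bat': sets bits 5 11 17 -> bits=010011000001000001
insert 'gnu' would touch bits 1 7 9; currently bit1=1, bit7=0, bit9=0
Bits that are 0 among those (would change 0->1): 7 9

Answer: 7 9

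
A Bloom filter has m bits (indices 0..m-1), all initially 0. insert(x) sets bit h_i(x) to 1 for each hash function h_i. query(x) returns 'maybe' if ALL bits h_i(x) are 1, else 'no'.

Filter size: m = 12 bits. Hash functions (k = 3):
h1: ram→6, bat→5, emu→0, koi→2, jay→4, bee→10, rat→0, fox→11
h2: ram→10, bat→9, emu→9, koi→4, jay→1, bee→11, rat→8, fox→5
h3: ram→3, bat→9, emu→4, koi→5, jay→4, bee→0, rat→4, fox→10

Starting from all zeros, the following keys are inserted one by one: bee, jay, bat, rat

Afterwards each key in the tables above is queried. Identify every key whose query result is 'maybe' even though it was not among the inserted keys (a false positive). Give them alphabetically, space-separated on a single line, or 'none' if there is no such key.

Start: bits=000000000000
After insert 'bee': sets bits 0 10 11 -> bits=100000000011
After insert 'jay': sets bits 1 4 -> bits=110010000011
After insert 'bat': sets bits 5 9 -> bits=110011000111
After insert 'rat': sets bits 0 4 8 -> bits=110011001111
Not inserted: emu fox koi ram — query each against bits=110011001111:
query emu: checks bit0=1, bit4=1, bit9=1 (all 1) -> maybe => FALSE POSITIVE
query fox: checks bit5=1, bit10=1, bit11=1 (all 1) -> maybe => FALSE POSITIVE
query koi: checks bit2=0, bit4=1, bit5=1 (has a 0) -> no => not a false positive
query ram: checks bit3=0, bit6=0, bit10=1 (has a 0) -> no => not a false positive
False positives (alphabetical): emu fox

Answer: emu fox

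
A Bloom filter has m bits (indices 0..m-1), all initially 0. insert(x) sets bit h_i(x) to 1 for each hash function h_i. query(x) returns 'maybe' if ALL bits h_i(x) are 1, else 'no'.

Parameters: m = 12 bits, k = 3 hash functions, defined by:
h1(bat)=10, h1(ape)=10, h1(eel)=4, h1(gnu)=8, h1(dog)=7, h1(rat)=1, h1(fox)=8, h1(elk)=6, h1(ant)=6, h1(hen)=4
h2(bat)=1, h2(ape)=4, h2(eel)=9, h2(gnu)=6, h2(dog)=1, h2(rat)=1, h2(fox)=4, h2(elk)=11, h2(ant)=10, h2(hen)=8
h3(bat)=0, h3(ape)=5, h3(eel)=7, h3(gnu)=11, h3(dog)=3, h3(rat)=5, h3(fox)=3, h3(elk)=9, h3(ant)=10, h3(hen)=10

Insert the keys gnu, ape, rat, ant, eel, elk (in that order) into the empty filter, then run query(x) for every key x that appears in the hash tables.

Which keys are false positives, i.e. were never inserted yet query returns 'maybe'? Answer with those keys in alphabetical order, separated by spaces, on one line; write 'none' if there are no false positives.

Answer: hen

Derivation:
Start: bits=000000000000
After insert 'gnu': sets bits 6 8 11 -> bits=000000101001
After insert 'ape': sets bits 4 5 10 -> bits=000011101011
After insert 'rat': sets bits 1 5 -> bits=010011101011
After insert 'ant': sets bits 6 10 -> bits=010011101011
After insert 'eel': sets bits 4 7 9 -> bits=010011111111
After insert 'elk': sets bits 6 9 11 -> bits=010011111111
Not inserted: bat dog fox hen — query each against bits=010011111111:
query bat: checks bit0=0, bit1=1, bit10=1 (has a 0) -> no => not a false positive
query dog: checks bit1=1, bit3=0, bit7=1 (has a 0) -> no => not a false positive
query fox: checks bit3=0, bit4=1, bit8=1 (has a 0) -> no => not a false positive
query hen: checks bit4=1, bit8=1, bit10=1 (all 1) -> maybe => FALSE POSITIVE
False positives (alphabetical): hen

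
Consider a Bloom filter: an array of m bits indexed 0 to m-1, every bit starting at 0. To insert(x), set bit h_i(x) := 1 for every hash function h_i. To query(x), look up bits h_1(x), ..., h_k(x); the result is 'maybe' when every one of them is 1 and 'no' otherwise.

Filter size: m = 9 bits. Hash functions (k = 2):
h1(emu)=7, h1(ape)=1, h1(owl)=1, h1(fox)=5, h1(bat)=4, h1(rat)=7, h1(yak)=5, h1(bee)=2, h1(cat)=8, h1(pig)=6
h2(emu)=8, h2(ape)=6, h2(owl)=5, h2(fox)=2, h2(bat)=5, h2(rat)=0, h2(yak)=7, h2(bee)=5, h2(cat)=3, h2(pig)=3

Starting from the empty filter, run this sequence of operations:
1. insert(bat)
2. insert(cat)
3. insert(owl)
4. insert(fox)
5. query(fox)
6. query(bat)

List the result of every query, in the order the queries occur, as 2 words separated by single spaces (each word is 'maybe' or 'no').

Start: bits=000000000
Op 1: insert bat -> sets bits 4 5 -> bits=000011000
Op 2: insert cat -> sets bits 3 8 -> bits=000111001
Op 3: insert owl -> sets bits 1 5 -> bits=010111001
Op 4: insert fox -> sets bits 2 5 -> bits=011111001
Op 5: query fox -> checks bit2=1, bit5=1 (all 1) -> maybe
Op 6: query bat -> checks bit4=1, bit5=1 (all 1) -> maybe
Query results in order: maybe maybe

Answer: maybe maybe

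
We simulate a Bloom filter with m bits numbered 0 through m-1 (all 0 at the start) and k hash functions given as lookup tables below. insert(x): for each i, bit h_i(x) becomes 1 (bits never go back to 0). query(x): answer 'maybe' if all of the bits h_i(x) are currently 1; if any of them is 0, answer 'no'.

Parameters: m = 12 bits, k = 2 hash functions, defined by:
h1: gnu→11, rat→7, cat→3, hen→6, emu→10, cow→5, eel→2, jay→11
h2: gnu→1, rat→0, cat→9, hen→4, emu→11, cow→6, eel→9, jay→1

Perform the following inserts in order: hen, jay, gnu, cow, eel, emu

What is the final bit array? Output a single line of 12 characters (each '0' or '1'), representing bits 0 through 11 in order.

Start: bits=000000000000
After insert 'hen': sets bits 4 6 -> bits=000010100000
After insert 'jay': sets bits 1 11 -> bits=010010100001
After insert 'gnu': sets bits 1 11 -> bits=010010100001
After insert 'cow': sets bits 5 6 -> bits=010011100001
After insert 'eel': sets bits 2 9 -> bits=011011100101
After insert 'emu': sets bits 10 11 -> bits=011011100111

Answer: 011011100111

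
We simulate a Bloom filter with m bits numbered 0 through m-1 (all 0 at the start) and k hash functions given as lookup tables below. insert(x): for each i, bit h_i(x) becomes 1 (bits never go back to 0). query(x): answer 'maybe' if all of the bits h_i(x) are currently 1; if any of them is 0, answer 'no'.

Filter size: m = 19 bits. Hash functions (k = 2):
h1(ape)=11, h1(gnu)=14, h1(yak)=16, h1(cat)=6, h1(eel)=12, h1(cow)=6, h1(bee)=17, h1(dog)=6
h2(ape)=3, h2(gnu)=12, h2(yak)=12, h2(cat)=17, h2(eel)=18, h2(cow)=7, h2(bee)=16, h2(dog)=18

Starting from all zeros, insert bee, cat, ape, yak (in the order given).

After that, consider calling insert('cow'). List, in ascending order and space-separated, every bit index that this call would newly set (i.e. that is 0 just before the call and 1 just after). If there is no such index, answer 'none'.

Answer: 7

Derivation:
Start: bits=0000000000000000000
After insert 'bee': sets bits 16 17 -> bits=0000000000000000110
After insert 'cat': sets bits 6 17 -> bits=0000001000000000110
After insert 'ape': sets bits 3 11 -> bits=0001001000010000110
After insert 'yak': sets bits 12 16 -> bits=0001001000011000110
insert 'cow' would touch bits 6 7; currently bit6=1, bit7=0
Bits that are 0 among those (would change 0->1): 7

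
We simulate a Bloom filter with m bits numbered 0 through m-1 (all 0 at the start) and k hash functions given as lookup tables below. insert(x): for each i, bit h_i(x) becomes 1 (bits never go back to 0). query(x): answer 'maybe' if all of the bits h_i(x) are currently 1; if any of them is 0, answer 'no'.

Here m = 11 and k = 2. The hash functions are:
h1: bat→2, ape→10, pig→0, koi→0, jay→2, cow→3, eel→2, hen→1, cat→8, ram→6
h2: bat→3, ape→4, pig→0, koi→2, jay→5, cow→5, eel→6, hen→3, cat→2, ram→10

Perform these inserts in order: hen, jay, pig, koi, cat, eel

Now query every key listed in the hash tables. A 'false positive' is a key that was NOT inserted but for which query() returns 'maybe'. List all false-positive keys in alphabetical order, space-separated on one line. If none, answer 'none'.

Answer: bat cow

Derivation:
Start: bits=00000000000
After insert 'hen': sets bits 1 3 -> bits=01010000000
After insert 'jay': sets bits 2 5 -> bits=01110100000
After insert 'pig': sets bits 0 -> bits=11110100000
After insert 'koi': sets bits 0 2 -> bits=11110100000
After insert 'cat': sets bits 2 8 -> bits=11110100100
After insert 'eel': sets bits 2 6 -> bits=11110110100
Not inserted: ape bat cow ram — query each against bits=11110110100:
query ape: checks bit4=0, bit10=0 (has a 0) -> no => not a false positive
query bat: checks bit2=1, bit3=1 (all 1) -> maybe => FALSE POSITIVE
query cow: checks bit3=1, bit5=1 (all 1) -> maybe => FALSE POSITIVE
query ram: checks bit6=1, bit10=0 (has a 0) -> no => not a false positive
False positives (alphabetical): bat cow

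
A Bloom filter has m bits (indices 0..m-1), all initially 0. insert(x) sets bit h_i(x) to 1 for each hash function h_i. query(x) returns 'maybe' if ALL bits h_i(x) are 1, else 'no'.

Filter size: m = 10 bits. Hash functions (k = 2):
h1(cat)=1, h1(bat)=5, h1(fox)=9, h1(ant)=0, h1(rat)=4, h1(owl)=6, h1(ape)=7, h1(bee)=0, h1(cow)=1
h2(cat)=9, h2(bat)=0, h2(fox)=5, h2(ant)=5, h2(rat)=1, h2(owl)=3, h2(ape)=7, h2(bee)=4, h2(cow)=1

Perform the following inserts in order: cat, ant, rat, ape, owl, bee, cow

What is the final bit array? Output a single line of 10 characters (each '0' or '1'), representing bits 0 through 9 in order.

Start: bits=0000000000
After insert 'cat': sets bits 1 9 -> bits=0100000001
After insert 'ant': sets bits 0 5 -> bits=1100010001
After insert 'rat': sets bits 1 4 -> bits=1100110001
After insert 'ape': sets bits 7 -> bits=1100110101
After insert 'owl': sets bits 3 6 -> bits=1101111101
After insert 'bee': sets bits 0 4 -> bits=1101111101
After insert 'cow': sets bits 1 -> bits=1101111101

Answer: 1101111101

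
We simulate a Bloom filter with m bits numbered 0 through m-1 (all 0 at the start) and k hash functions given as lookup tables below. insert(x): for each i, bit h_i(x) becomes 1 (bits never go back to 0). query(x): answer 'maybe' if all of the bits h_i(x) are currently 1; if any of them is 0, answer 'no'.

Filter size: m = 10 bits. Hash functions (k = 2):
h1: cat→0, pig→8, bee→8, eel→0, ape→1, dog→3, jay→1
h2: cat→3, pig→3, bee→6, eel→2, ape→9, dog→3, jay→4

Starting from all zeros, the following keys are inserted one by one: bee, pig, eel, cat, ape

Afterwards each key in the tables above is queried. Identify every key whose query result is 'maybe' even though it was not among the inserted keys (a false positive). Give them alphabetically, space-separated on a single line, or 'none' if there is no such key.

Answer: dog

Derivation:
Start: bits=0000000000
After insert 'bee': sets bits 6 8 -> bits=0000001010
After insert 'pig': sets bits 3 8 -> bits=0001001010
After insert 'eel': sets bits 0 2 -> bits=1011001010
After insert 'cat': sets bits 0 3 -> bits=1011001010
After insert 'ape': sets bits 1 9 -> bits=1111001011
Not inserted: dog jay — query each against bits=1111001011:
query dog: checks bit3=1 (all 1) -> maybe => FALSE POSITIVE
query jay: checks bit1=1, bit4=0 (has a 0) -> no => not a false positive
False positives (alphabetical): dog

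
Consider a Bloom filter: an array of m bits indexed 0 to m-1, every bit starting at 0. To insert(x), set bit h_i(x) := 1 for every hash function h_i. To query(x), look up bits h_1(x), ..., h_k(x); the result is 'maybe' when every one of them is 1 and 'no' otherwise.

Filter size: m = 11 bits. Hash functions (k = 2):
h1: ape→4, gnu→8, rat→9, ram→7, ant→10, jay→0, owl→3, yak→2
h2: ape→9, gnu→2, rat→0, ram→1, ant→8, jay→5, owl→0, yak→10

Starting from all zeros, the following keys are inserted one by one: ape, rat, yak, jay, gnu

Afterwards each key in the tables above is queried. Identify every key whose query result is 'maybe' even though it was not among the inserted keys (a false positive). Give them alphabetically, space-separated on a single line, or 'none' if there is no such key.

Start: bits=00000000000
After insert 'ape': sets bits 4 9 -> bits=00001000010
After insert 'rat': sets bits 0 9 -> bits=10001000010
After insert 'yak': sets bits 2 10 -> bits=10101000011
After insert 'jay': sets bits 0 5 -> bits=10101100011
After insert 'gnu': sets bits 2 8 -> bits=10101100111
Not inserted: ant owl ram — query each against bits=10101100111:
query ant: checks bit8=1, bit10=1 (all 1) -> maybe => FALSE POSITIVE
query owl: checks bit0=1, bit3=0 (has a 0) -> no => not a false positive
query ram: checks bit1=0, bit7=0 (has a 0) -> no => not a false positive
False positives (alphabetical): ant

Answer: ant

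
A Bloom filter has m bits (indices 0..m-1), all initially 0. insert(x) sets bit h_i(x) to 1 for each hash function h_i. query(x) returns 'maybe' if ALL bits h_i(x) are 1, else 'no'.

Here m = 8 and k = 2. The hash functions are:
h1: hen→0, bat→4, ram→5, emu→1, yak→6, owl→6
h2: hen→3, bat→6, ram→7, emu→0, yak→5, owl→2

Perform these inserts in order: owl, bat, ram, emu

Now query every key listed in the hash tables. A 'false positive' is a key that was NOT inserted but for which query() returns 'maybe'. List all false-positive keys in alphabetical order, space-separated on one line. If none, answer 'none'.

Start: bits=00000000
After insert 'owl': sets bits 2 6 -> bits=00100010
After insert 'bat': sets bits 4 6 -> bits=00101010
After insert 'ram': sets bits 5 7 -> bits=00101111
After insert 'emu': sets bits 0 1 -> bits=11101111
Not inserted: hen yak — query each against bits=11101111:
query hen: checks bit0=1, bit3=0 (has a 0) -> no => not a false positive
query yak: checks bit5=1, bit6=1 (all 1) -> maybe => FALSE POSITIVE
False positives (alphabetical): yak

Answer: yak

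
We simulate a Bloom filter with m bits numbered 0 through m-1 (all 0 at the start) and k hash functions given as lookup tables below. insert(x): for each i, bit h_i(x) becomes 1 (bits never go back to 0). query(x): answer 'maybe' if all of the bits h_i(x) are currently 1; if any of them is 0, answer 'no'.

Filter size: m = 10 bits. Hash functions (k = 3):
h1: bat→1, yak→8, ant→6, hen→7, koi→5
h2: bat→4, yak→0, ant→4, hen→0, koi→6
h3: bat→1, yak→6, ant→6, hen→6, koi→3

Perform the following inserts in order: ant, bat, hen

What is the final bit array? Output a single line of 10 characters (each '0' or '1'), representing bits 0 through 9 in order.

Answer: 1100101100

Derivation:
Start: bits=0000000000
After insert 'ant': sets bits 4 6 -> bits=0000101000
After insert 'bat': sets bits 1 4 -> bits=0100101000
After insert 'hen': sets bits 0 6 7 -> bits=1100101100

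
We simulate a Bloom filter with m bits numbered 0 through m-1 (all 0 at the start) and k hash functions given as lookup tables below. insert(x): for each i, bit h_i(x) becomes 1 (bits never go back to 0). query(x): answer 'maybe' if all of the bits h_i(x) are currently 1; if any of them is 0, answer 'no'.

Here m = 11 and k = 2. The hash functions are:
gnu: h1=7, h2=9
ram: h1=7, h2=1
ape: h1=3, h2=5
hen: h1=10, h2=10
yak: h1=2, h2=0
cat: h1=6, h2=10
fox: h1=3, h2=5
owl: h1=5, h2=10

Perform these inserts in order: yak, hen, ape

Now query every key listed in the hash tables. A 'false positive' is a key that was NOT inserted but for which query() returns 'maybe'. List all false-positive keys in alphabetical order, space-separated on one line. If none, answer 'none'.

Start: bits=00000000000
After insert 'yak': sets bits 0 2 -> bits=10100000000
After insert 'hen': sets bits 10 -> bits=10100000001
After insert 'ape': sets bits 3 5 -> bits=10110100001
Not inserted: cat fox gnu owl ram — query each against bits=10110100001:
query cat: checks bit6=0, bit10=1 (has a 0) -> no => not a false positive
query fox: checks bit3=1, bit5=1 (all 1) -> maybe => FALSE POSITIVE
query gnu: checks bit7=0, bit9=0 (has a 0) -> no => not a false positive
query owl: checks bit5=1, bit10=1 (all 1) -> maybe => FALSE POSITIVE
query ram: checks bit1=0, bit7=0 (has a 0) -> no => not a false positive
False positives (alphabetical): fox owl

Answer: fox owl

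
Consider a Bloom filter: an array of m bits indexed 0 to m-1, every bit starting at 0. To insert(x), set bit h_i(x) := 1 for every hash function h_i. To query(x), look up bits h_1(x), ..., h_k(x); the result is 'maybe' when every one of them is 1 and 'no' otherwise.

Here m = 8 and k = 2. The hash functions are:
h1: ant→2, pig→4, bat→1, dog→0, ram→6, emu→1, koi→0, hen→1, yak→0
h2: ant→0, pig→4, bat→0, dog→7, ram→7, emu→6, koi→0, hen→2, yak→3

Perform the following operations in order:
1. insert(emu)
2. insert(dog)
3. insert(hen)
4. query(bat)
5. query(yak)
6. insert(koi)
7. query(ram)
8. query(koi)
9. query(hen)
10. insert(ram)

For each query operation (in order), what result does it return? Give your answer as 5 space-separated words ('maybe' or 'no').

Start: bits=00000000
Op 1: insert emu -> sets bits 1 6 -> bits=01000010
Op 2: insert dog -> sets bits 0 7 -> bits=11000011
Op 3: insert hen -> sets bits 1 2 -> bits=11100011
Op 4: query bat -> checks bit0=1, bit1=1 (all 1) -> maybe
Op 5: query yak -> checks bit0=1, bit3=0 (has a 0) -> no
Op 6: insert koi -> sets bits 0 -> bits=11100011
Op 7: query ram -> checks bit6=1, bit7=1 (all 1) -> maybe
Op 8: query koi -> checks bit0=1 (all 1) -> maybe
Op 9: query hen -> checks bit1=1, bit2=1 (all 1) -> maybe
Op 10: insert ram -> sets bits 6 7 -> bits=11100011
Query results in order: maybe no maybe maybe maybe

Answer: maybe no maybe maybe maybe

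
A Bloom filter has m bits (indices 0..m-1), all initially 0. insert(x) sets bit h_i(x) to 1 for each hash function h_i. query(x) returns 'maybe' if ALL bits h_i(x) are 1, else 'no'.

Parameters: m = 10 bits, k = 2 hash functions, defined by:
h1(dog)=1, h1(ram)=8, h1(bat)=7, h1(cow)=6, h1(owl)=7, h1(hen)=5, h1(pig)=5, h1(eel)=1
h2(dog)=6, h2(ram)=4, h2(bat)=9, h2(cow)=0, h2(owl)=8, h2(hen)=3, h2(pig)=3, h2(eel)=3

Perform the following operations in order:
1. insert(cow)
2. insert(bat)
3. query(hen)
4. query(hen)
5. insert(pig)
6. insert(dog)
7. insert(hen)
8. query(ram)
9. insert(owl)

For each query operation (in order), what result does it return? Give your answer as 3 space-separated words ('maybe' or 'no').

Answer: no no no

Derivation:
Start: bits=0000000000
Op 1: insert cow -> sets bits 0 6 -> bits=1000001000
Op 2: insert bat -> sets bits 7 9 -> bits=1000001101
Op 3: query hen -> checks bit3=0, bit5=0 (has a 0) -> no
Op 4: query hen -> checks bit3=0, bit5=0 (has a 0) -> no
Op 5: insert pig -> sets bits 3 5 -> bits=1001011101
Op 6: insert dog -> sets bits 1 6 -> bits=1101011101
Op 7: insert hen -> sets bits 3 5 -> bits=1101011101
Op 8: query ram -> checks bit4=0, bit8=0 (has a 0) -> no
Op 9: insert owl -> sets bits 7 8 -> bits=1101011111
Query results in order: no no no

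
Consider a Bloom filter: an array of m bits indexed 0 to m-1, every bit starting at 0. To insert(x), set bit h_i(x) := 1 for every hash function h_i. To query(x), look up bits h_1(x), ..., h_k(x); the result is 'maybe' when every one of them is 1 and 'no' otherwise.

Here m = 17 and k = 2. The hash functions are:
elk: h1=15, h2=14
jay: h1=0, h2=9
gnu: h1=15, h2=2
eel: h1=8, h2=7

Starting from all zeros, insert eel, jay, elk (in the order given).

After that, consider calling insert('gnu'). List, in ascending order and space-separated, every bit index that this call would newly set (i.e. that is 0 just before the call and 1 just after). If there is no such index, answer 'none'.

Start: bits=00000000000000000
After insert 'eel': sets bits 7 8 -> bits=00000001100000000
After insert 'jay': sets bits 0 9 -> bits=10000001110000000
After insert 'elk': sets bits 14 15 -> bits=10000001110000110
insert 'gnu' would touch bits 2 15; currently bit2=0, bit15=1
Bits that are 0 among those (would change 0->1): 2

Answer: 2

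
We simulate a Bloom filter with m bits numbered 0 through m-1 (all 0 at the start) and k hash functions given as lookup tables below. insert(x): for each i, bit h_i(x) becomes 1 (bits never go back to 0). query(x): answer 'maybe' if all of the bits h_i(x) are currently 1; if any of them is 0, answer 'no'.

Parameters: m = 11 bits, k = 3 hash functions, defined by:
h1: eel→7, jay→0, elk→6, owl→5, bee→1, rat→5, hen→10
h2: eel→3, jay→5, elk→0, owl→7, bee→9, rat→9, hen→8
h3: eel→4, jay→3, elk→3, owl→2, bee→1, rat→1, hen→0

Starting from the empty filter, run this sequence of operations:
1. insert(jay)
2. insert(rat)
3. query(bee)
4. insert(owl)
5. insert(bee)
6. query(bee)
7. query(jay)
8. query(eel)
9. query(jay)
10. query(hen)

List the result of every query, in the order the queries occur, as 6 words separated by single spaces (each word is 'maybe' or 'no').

Start: bits=00000000000
Op 1: insert jay -> sets bits 0 3 5 -> bits=10010100000
Op 2: insert rat -> sets bits 1 5 9 -> bits=11010100010
Op 3: query bee -> checks bit1=1, bit9=1 (all 1) -> maybe
Op 4: insert owl -> sets bits 2 5 7 -> bits=11110101010
Op 5: insert bee -> sets bits 1 9 -> bits=11110101010
Op 6: query bee -> checks bit1=1, bit9=1 (all 1) -> maybe
Op 7: query jay -> checks bit0=1, bit3=1, bit5=1 (all 1) -> maybe
Op 8: query eel -> checks bit3=1, bit4=0, bit7=1 (has a 0) -> no
Op 9: query jay -> checks bit0=1, bit3=1, bit5=1 (all 1) -> maybe
Op 10: query hen -> checks bit0=1, bit8=0, bit10=0 (has a 0) -> no
Query results in order: maybe maybe maybe no maybe no

Answer: maybe maybe maybe no maybe no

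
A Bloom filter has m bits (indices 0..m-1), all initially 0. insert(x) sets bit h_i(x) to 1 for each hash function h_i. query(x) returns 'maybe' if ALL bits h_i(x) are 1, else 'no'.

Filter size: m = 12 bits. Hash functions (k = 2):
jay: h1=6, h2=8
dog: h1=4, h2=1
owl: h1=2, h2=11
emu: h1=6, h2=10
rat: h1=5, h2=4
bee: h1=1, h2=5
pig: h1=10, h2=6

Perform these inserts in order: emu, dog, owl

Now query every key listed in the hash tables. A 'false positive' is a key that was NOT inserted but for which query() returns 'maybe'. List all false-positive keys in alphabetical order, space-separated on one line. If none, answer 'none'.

Answer: pig

Derivation:
Start: bits=000000000000
After insert 'emu': sets bits 6 10 -> bits=000000100010
After insert 'dog': sets bits 1 4 -> bits=010010100010
After insert 'owl': sets bits 2 11 -> bits=011010100011
Not inserted: bee jay pig rat — query each against bits=011010100011:
query bee: checks bit1=1, bit5=0 (has a 0) -> no => not a false positive
query jay: checks bit6=1, bit8=0 (has a 0) -> no => not a false positive
query pig: checks bit6=1, bit10=1 (all 1) -> maybe => FALSE POSITIVE
query rat: checks bit4=1, bit5=0 (has a 0) -> no => not a false positive
False positives (alphabetical): pig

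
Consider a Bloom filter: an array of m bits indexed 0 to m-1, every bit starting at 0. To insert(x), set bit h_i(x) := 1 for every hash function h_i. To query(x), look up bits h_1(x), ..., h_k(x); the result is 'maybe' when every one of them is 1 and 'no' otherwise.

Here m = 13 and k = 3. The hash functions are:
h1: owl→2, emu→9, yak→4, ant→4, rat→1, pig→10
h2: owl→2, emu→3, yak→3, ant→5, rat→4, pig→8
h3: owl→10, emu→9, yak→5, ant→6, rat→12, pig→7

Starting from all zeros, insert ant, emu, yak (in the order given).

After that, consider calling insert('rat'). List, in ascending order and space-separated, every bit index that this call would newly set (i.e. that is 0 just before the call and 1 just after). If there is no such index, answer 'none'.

Answer: 1 12

Derivation:
Start: bits=0000000000000
After insert 'ant': sets bits 4 5 6 -> bits=0000111000000
After insert 'emu': sets bits 3 9 -> bits=0001111001000
After insert 'yak': sets bits 3 4 5 -> bits=0001111001000
insert 'rat' would touch bits 1 4 12; currently bit1=0, bit4=1, bit12=0
Bits that are 0 among those (would change 0->1): 1 12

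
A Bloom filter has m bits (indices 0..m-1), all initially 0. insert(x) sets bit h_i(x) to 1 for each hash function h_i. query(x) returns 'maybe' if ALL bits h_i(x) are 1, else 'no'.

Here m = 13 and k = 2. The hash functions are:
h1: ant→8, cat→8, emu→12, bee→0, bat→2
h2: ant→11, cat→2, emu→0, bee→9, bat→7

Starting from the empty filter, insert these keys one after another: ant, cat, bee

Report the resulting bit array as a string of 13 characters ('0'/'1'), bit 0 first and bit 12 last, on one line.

Answer: 1010000011010

Derivation:
Start: bits=0000000000000
After insert 'ant': sets bits 8 11 -> bits=0000000010010
After insert 'cat': sets bits 2 8 -> bits=0010000010010
After insert 'bee': sets bits 0 9 -> bits=1010000011010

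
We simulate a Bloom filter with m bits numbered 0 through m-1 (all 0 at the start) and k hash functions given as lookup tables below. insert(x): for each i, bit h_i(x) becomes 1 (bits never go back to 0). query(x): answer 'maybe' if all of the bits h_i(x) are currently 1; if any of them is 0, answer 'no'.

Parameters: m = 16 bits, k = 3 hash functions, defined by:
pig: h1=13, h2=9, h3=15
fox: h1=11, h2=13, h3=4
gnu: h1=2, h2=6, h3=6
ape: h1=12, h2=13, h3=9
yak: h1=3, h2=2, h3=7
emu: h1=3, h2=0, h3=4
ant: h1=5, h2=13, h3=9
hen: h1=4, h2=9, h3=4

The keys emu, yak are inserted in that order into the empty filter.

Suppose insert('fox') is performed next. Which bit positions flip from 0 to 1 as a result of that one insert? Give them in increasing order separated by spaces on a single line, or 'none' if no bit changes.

Answer: 11 13

Derivation:
Start: bits=0000000000000000
After insert 'emu': sets bits 0 3 4 -> bits=1001100000000000
After insert 'yak': sets bits 2 3 7 -> bits=1011100100000000
insert 'fox' would touch bits 4 11 13; currently bit4=1, bit11=0, bit13=0
Bits that are 0 among those (would change 0->1): 11 13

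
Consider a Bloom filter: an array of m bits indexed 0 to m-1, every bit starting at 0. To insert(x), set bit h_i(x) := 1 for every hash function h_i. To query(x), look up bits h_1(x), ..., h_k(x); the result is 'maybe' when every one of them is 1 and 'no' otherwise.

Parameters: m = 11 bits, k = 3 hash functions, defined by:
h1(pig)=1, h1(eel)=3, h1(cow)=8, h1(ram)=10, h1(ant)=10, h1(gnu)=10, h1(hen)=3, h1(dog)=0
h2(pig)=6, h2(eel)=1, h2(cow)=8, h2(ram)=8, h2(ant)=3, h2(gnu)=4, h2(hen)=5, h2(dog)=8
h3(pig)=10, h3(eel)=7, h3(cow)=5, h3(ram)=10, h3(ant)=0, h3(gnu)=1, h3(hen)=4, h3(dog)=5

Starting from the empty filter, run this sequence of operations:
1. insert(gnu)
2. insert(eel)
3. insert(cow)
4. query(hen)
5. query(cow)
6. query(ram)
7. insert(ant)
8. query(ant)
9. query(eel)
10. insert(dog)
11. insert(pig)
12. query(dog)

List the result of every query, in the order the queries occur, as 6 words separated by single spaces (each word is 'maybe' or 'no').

Answer: maybe maybe maybe maybe maybe maybe

Derivation:
Start: bits=00000000000
Op 1: insert gnu -> sets bits 1 4 10 -> bits=01001000001
Op 2: insert eel -> sets bits 1 3 7 -> bits=01011001001
Op 3: insert cow -> sets bits 5 8 -> bits=01011101101
Op 4: query hen -> checks bit3=1, bit4=1, bit5=1 (all 1) -> maybe
Op 5: query cow -> checks bit5=1, bit8=1 (all 1) -> maybe
Op 6: query ram -> checks bit8=1, bit10=1 (all 1) -> maybe
Op 7: insert ant -> sets bits 0 3 10 -> bits=11011101101
Op 8: query ant -> checks bit0=1, bit3=1, bit10=1 (all 1) -> maybe
Op 9: query eel -> checks bit1=1, bit3=1, bit7=1 (all 1) -> maybe
Op 10: insert dog -> sets bits 0 5 8 -> bits=11011101101
Op 11: insert pig -> sets bits 1 6 10 -> bits=11011111101
Op 12: query dog -> checks bit0=1, bit5=1, bit8=1 (all 1) -> maybe
Query results in order: maybe maybe maybe maybe maybe maybe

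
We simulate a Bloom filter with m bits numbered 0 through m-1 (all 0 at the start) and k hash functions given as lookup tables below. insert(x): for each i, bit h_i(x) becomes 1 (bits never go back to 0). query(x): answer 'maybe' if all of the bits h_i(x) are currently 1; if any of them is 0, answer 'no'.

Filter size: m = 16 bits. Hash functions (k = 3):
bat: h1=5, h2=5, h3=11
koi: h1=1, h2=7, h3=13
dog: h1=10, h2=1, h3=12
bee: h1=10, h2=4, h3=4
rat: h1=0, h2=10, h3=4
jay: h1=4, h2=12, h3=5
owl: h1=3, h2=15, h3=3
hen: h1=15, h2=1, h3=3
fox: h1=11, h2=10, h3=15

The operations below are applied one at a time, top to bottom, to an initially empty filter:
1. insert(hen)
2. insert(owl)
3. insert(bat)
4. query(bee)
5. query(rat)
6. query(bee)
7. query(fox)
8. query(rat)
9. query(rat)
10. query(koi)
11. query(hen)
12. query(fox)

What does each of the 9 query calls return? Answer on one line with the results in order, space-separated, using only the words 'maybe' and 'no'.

Answer: no no no no no no no maybe no

Derivation:
Start: bits=0000000000000000
Op 1: insert hen -> sets bits 1 3 15 -> bits=0101000000000001
Op 2: insert owl -> sets bits 3 15 -> bits=0101000000000001
Op 3: insert bat -> sets bits 5 11 -> bits=0101010000010001
Op 4: query bee -> checks bit4=0, bit10=0 (has a 0) -> no
Op 5: query rat -> checks bit0=0, bit4=0, bit10=0 (has a 0) -> no
Op 6: query bee -> checks bit4=0, bit10=0 (has a 0) -> no
Op 7: query fox -> checks bit10=0, bit11=1, bit15=1 (has a 0) -> no
Op 8: query rat -> checks bit0=0, bit4=0, bit10=0 (has a 0) -> no
Op 9: query rat -> checks bit0=0, bit4=0, bit10=0 (has a 0) -> no
Op 10: query koi -> checks bit1=1, bit7=0, bit13=0 (has a 0) -> no
Op 11: query hen -> checks bit1=1, bit3=1, bit15=1 (all 1) -> maybe
Op 12: query fox -> checks bit10=0, bit11=1, bit15=1 (has a 0) -> no
Query results in order: no no no no no no no maybe no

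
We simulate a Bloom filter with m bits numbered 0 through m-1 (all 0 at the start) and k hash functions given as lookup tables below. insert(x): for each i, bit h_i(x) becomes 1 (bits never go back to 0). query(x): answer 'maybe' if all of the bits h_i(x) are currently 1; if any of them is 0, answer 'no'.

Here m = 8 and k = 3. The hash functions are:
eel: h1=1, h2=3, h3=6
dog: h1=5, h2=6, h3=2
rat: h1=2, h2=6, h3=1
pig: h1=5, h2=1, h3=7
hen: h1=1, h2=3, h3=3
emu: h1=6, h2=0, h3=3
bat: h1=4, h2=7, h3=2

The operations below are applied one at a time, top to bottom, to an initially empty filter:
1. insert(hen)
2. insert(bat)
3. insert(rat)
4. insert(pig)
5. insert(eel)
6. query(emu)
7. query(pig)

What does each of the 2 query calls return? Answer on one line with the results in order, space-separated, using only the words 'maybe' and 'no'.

Start: bits=00000000
Op 1: insert hen -> sets bits 1 3 -> bits=01010000
Op 2: insert bat -> sets bits 2 4 7 -> bits=01111001
Op 3: insert rat -> sets bits 1 2 6 -> bits=01111011
Op 4: insert pig -> sets bits 1 5 7 -> bits=01111111
Op 5: insert eel -> sets bits 1 3 6 -> bits=01111111
Op 6: query emu -> checks bit0=0, bit3=1, bit6=1 (has a 0) -> no
Op 7: query pig -> checks bit1=1, bit5=1, bit7=1 (all 1) -> maybe
Query results in order: no maybe

Answer: no maybe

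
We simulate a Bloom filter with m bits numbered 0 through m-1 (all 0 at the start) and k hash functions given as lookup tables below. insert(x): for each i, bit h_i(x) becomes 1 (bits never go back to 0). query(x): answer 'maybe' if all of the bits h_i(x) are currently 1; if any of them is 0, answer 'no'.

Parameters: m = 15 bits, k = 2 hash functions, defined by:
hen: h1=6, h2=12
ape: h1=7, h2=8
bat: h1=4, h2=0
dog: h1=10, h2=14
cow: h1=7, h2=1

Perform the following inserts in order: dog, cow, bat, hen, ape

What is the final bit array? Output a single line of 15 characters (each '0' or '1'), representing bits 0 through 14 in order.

Answer: 110010111010101

Derivation:
Start: bits=000000000000000
After insert 'dog': sets bits 10 14 -> bits=000000000010001
After insert 'cow': sets bits 1 7 -> bits=010000010010001
After insert 'bat': sets bits 0 4 -> bits=110010010010001
After insert 'hen': sets bits 6 12 -> bits=110010110010101
After insert 'ape': sets bits 7 8 -> bits=110010111010101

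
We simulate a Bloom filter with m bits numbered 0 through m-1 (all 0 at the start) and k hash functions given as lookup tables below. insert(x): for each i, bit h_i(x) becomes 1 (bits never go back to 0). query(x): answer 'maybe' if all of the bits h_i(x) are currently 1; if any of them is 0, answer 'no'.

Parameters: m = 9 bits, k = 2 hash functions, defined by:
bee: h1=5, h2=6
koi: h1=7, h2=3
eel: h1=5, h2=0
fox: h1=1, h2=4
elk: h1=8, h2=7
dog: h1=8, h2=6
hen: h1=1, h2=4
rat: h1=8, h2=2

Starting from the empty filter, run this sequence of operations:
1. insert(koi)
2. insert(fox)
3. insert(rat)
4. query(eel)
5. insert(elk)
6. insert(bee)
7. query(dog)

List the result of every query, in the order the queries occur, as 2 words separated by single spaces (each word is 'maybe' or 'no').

Answer: no maybe

Derivation:
Start: bits=000000000
Op 1: insert koi -> sets bits 3 7 -> bits=000100010
Op 2: insert fox -> sets bits 1 4 -> bits=010110010
Op 3: insert rat -> sets bits 2 8 -> bits=011110011
Op 4: query eel -> checks bit0=0, bit5=0 (has a 0) -> no
Op 5: insert elk -> sets bits 7 8 -> bits=011110011
Op 6: insert bee -> sets bits 5 6 -> bits=011111111
Op 7: query dog -> checks bit6=1, bit8=1 (all 1) -> maybe
Query results in order: no maybe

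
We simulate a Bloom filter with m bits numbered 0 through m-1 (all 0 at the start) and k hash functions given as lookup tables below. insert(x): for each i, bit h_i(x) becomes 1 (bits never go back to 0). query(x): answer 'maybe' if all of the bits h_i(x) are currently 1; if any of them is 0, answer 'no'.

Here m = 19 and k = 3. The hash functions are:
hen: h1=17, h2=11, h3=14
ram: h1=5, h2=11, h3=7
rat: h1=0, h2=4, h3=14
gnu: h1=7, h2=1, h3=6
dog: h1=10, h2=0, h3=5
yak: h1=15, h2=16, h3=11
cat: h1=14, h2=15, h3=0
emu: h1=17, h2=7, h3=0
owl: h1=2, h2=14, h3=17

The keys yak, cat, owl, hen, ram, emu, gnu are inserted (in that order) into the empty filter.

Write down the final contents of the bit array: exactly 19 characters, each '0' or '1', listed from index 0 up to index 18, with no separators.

Start: bits=0000000000000000000
After insert 'yak': sets bits 11 15 16 -> bits=0000000000010001100
After insert 'cat': sets bits 0 14 15 -> bits=1000000000010011100
After insert 'owl': sets bits 2 14 17 -> bits=1010000000010011110
After insert 'hen': sets bits 11 14 17 -> bits=1010000000010011110
After insert 'ram': sets bits 5 7 11 -> bits=1010010100010011110
After insert 'emu': sets bits 0 7 17 -> bits=1010010100010011110
After insert 'gnu': sets bits 1 6 7 -> bits=1110011100010011110

Answer: 1110011100010011110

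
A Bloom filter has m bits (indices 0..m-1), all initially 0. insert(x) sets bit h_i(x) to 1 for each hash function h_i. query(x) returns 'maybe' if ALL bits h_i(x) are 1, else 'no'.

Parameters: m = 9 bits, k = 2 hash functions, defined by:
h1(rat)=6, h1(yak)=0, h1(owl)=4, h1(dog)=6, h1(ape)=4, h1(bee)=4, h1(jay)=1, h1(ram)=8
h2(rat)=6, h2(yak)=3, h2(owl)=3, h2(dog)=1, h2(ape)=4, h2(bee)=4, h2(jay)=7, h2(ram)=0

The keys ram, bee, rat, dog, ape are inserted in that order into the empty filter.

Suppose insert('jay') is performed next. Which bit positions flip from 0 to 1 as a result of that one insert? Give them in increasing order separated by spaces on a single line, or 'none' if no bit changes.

Answer: 7

Derivation:
Start: bits=000000000
After insert 'ram': sets bits 0 8 -> bits=100000001
After insert 'bee': sets bits 4 -> bits=100010001
After insert 'rat': sets bits 6 -> bits=100010101
After insert 'dog': sets bits 1 6 -> bits=110010101
After insert 'ape': sets bits 4 -> bits=110010101
insert 'jay' would touch bits 1 7; currently bit1=1, bit7=0
Bits that are 0 among those (would change 0->1): 7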